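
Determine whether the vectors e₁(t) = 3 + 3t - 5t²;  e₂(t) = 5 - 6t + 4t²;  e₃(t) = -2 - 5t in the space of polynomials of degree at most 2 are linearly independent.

linearly independent

Take coordinates with respect to the standard basis {1, t, t²}.
The matrix [e₁|e₂|e₃] has determinant 221.
A nonzero determinant means the columns are linearly independent.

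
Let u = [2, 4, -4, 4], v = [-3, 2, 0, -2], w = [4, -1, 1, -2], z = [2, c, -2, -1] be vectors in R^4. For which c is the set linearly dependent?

The set is linearly dependent precisely when det[u; v; w; z] = 0.
Expanding, det = 48*c - 196.
Setting this to zero gives c = 49/12.

c = 49/12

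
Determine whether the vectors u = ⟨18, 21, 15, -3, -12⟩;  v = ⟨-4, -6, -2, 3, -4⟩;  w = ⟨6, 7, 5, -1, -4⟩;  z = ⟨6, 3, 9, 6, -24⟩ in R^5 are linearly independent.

One vector is a scalar multiple of another, so the set is dependent.

linearly dependent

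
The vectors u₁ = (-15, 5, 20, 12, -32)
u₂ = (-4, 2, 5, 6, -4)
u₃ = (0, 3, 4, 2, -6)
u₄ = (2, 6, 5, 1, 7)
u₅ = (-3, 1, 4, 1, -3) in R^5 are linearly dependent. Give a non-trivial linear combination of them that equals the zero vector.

Solve the homogeneous system with u₁, u₂, u₃, u₄, u₅ as columns by row-reducing the coefficient matrix.
A generator of the null space is (1, -1, -2, 1, -3).

u₁ - u₂ - 2u₃ + u₄ - 3u₅ = 0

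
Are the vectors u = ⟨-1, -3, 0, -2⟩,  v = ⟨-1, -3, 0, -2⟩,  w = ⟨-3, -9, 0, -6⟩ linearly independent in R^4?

linearly dependent

Two of the vectors are equal, giving an immediate dependence.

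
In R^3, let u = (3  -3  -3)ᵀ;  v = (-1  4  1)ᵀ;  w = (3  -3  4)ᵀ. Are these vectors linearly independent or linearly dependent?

Row-reduce the matrix whose columns are u, v, w.
The reduction yields 3 nonzero rows, so the rank is 3.
Since rank = 3 (the number of vectors), the set is linearly independent.

linearly independent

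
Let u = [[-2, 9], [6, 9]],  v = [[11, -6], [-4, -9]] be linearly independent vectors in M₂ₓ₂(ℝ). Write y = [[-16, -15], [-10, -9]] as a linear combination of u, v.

y = -3u - 2v

Identify each element with its coordinate vector in ℝ⁴ via {E₁₁, E₁₂, E₂₁, E₂₂}.
Write y = c₁u + c₂v and equate components.
The system has the unique solution (c₁, c₂) = (-3, -2).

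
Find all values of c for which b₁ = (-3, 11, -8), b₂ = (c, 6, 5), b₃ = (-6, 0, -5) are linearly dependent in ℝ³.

c = 48/5

The vectors are dependent exactly when the determinant of the matrix with rows b₁, b₂, b₃ vanishes.
The determinant works out to 55*c - 528.
This vanishes exactly when c = 48/5.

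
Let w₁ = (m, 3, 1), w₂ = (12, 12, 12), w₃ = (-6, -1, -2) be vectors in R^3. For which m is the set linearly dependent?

m = -7

The set is linearly dependent precisely when det[w₁; w₂; w₃] = 0.
Expanding, det = -12*m - 84.
Solving -12*m - 84 = 0 yields m = -7.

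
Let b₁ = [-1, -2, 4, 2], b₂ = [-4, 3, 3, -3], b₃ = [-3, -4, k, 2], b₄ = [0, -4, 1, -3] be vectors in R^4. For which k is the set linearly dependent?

k = 60/7

The vectors are dependent exactly when the determinant of the matrix with rows b₁, b₂, b₃, b₄ vanishes.
The determinant works out to 77*k - 660.
Solving 77*k - 660 = 0 yields k = 60/7.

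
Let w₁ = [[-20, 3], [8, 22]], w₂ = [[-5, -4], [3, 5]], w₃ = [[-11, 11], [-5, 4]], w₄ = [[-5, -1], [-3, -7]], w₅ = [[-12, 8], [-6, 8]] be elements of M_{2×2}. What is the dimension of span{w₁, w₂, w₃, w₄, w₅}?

4

Represent each element by its coordinate vector in ℝ⁴.
Form the matrix with w₁, w₂, w₃, w₄, w₅ as columns and reduce.
Reduction leaves 4 leading entries, giving rank 4.
(With 5 elements in a 4-dimensional space the rank is at most 4.)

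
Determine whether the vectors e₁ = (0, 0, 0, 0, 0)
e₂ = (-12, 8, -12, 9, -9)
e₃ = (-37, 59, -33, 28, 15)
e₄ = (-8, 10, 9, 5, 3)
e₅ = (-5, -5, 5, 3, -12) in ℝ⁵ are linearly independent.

linearly dependent

One of the vectors is the zero vector, so the set is linearly dependent.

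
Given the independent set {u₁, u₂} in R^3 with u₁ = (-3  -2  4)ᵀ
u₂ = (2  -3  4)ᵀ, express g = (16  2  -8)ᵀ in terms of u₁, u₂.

Solve the system with u₁, u₂ as columns and g as the right-hand side.
Row-reducing the augmented matrix gives the unique coefficients (c₁, c₂) = (-4, 2).

g = -4u₁ + 2u₂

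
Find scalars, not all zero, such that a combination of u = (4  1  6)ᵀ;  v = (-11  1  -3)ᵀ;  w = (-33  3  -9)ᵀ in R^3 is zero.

Row-reduce the matrix with u, v, w as columns; the null space gives the coefficients.
One solution (up to scaling) is (0, 3, -1).

3v - w = 0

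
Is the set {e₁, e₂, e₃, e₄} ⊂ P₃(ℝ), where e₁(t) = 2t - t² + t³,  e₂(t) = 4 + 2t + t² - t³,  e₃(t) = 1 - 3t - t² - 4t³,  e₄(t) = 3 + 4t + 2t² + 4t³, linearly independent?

linearly independent

Write each element as a coordinate vector in ℝ⁴ using {1, t, …, t³}.
Place the vectors as rows of a 4×4 matrix and reduce to echelon form.
The reduction yields 4 nonzero rows, so the rank is 4.
Since rank = 4 (the number of vectors), the set is linearly independent.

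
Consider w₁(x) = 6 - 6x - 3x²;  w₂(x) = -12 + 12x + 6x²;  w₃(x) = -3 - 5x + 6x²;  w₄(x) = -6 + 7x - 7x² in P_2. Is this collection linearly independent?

Take coordinates with respect to the standard basis {1, x, x²}.
There are 4 vectors in a 3-dimensional space, so they cannot be linearly independent.

linearly dependent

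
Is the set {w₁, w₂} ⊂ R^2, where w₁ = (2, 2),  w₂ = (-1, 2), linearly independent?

linearly independent

The matrix [w₁|w₂] has determinant 6.
A nonzero determinant means the columns are linearly independent.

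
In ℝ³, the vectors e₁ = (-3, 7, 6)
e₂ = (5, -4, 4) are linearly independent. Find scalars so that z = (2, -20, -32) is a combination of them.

Set up the augmented matrix [e₁ | e₂ | z] and row-reduce.
Back-substitution yields (c₁, c₂) = (-4, -2).

z = -4e₁ - 2e₂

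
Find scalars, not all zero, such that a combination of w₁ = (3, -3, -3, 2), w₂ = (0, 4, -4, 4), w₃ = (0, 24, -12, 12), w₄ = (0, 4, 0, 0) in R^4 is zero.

Set up α₁w₁ + … + α₄w₄ = 0 and solve the homogeneous system.
One solution (up to scaling) is (0, 3, -1, 3).

3w₂ - w₃ + 3w₄ = 0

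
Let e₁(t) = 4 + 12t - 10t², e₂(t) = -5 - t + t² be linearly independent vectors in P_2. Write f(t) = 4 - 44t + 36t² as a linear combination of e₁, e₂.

Take coordinate vectors relative to {1, t, t²}.
Set up the augmented matrix [e₁ | e₂ | f] and row-reduce.
Row-reducing the augmented matrix gives the unique coefficients (a₁, a₂) = (-4, -4).

f = -4e₁ - 4e₂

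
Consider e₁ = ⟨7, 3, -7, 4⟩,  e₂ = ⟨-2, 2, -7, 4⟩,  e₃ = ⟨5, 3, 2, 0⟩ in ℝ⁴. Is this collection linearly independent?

Row-reduce the matrix whose columns are e₁, e₂, e₃.
The reduction yields 3 nonzero rows, so the rank is 3.
Since rank = 3 (the number of vectors), the set is linearly independent.

linearly independent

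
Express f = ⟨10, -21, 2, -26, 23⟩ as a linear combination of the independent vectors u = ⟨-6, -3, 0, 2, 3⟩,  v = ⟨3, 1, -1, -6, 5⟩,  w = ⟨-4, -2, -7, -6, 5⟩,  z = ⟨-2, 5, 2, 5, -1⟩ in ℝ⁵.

Write f = c₁u + … + c₄z and equate components.
The system has the unique solution (c₁, …, c₄) = (3, 4, -2, -4).

f = 3u + 4v - 2w - 4z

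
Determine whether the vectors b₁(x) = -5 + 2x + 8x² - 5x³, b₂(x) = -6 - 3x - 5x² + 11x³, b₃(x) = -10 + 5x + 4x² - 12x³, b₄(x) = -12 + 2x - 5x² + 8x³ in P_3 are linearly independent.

Take coordinates with respect to the standard basis {1, x, …, x³}.
Row-reduce the matrix whose columns are b₁, b₂, b₃, b₄.
The reduction yields 4 nonzero rows, so the rank is 4.
Since rank = 4 (the number of vectors), the set is linearly independent.

linearly independent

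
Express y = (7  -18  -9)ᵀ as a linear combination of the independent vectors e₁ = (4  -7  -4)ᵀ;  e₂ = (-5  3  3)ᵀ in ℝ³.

Write y = c₁e₁ + c₂e₂ and equate components.
Row-reducing the augmented matrix gives the unique coefficients (c₁, c₂) = (3, 1).

y = 3e₁ + e₂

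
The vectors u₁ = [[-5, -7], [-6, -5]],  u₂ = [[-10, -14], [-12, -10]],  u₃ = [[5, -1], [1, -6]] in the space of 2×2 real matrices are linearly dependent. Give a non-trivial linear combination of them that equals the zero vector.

2u₁ - u₂ = 0

Write each element as a vector in ℝ⁴ using {E₁₁, E₁₂, E₂₁, E₂₂}.
Set up α₁u₁ + … + α₃u₃ = 0 and solve the homogeneous system.
The free variable yields coefficients (2, -1, 0) (any nonzero multiple also works).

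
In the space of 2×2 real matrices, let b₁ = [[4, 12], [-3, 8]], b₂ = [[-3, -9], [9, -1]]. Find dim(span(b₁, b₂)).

Pass to coordinate vectors with respect to the basis {E₁₁, E₁₂, E₂₁, E₂₂}.
Row-reduce the 2×4 matrix with these as rows.
Exactly 2 pivots survive; hence the rank is 2.

2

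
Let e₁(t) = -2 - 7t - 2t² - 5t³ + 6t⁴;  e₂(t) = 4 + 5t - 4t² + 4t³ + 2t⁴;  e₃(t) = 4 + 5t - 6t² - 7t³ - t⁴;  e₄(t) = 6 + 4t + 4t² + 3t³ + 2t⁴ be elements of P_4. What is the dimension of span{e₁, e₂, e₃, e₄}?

4

Use coordinates relative to {1, t, …, t⁴}.
Row-reduce the 4×5 matrix with these as rows.
The echelon form has 4 nonzero rows, so the rank is 4.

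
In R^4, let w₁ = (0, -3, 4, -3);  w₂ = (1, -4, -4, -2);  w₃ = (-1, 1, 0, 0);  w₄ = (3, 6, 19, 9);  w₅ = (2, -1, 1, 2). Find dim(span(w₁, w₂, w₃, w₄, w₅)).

Form the matrix with w₁, w₂, w₃, w₄, w₅ as columns and reduce.
There are 4 pivot columns, so rank = 4.
(With 5 elements in a 4-dimensional space the rank is at most 4.)

dim = 4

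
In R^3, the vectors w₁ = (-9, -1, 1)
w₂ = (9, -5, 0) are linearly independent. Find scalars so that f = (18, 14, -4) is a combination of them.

f = -4w₁ - 2w₂

Set up the augmented matrix [w₁ | w₂ | f] and row-reduce.
Row-reducing the augmented matrix gives the unique coefficients (α₁, α₂) = (-4, -2).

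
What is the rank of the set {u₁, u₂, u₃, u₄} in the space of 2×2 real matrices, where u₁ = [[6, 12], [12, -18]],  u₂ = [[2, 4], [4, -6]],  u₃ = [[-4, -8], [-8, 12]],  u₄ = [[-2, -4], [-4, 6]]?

1

Use coordinates relative to {E₁₁, E₁₂, E₂₁, E₂₂}.
Apply Gaussian elimination to the matrix whose rows are u₁, u₂, u₃, u₄.
The echelon form has 1 nonzero row, so the rank is 1.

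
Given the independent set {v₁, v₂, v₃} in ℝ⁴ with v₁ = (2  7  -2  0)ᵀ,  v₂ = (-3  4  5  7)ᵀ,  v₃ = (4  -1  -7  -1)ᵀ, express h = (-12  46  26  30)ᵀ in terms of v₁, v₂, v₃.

Set up the augmented matrix [v₁ | v₂ | v₃ | h] and row-reduce.
Row-reducing the augmented matrix gives the unique coefficients (a₁, a₂, a₃) = (4, 4, -2).

h = 4v₁ + 4v₂ - 2v₃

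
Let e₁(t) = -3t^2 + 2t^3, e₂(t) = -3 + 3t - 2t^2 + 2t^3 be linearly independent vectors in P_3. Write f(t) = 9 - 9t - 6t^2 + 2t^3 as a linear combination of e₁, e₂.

f = 4e₁ - 3e₂

Work in coordinates with respect to the standard basis {1, t, …, t^3}.
Write f = α₁e₁ + α₂e₂ and equate components.
Back-substitution yields (α₁, α₂) = (4, -3).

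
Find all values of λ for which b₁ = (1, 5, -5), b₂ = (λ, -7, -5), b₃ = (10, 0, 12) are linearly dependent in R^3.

Dependence holds iff the 3×3 matrix [b₁ b₂ b₃] is singular.
Expanding, det = -60*λ - 684.
This vanishes exactly when λ = -57/5.

λ = -57/5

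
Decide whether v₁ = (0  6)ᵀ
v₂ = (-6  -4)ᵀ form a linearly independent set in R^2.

linearly independent

Form the 2×2 matrix with these as columns; its determinant is 36.
A nonzero determinant means the columns are linearly independent.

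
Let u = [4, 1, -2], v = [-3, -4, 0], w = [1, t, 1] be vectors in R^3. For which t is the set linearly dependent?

t = 7/2

The set is linearly dependent precisely when det[u; v; w] = 0.
The determinant works out to 6*t - 21.
Solving 6*t - 21 = 0 yields t = 7/2.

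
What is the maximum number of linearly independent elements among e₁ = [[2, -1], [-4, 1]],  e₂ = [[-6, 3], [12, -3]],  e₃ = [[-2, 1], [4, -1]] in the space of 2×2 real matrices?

1

Represent each element by its coordinate vector in ℝ⁴.
Row-reduce the 3×4 matrix with these as rows.
The echelon form has 1 nonzero row, so the rank is 1.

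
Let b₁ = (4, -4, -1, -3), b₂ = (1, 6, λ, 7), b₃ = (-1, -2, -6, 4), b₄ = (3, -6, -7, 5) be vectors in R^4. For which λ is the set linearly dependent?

The set is linearly dependent precisely when det[b₁; b₂; b₃; b₄] = 0.
Cofactor expansion gives det = 48*λ - 688.
This vanishes exactly when λ = 43/3.

λ = 43/3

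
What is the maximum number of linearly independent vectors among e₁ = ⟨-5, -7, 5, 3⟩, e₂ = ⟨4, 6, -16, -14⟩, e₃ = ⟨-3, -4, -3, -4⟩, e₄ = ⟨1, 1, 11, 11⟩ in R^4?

2

Form the matrix with e₁, e₂, e₃, e₄ as columns and reduce.
Reduction leaves 2 leading entries, giving rank 2.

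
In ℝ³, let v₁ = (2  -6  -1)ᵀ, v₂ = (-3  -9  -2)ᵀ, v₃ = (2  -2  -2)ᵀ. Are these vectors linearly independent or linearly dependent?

linearly independent

The matrix [v₁|v₂|v₃] has determinant 64.
A nonzero determinant means the columns are linearly independent.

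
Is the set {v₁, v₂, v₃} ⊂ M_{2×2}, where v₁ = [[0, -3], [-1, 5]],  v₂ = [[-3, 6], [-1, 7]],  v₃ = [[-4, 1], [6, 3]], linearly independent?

linearly independent

Write each element as a coordinate vector in ℝ⁴ using {E₁₁, E₁₂, E₂₁, E₂₂}.
Place the vectors as rows of a 3×4 matrix and reduce to echelon form.
The reduction yields 3 nonzero rows, so the rank is 3.
Since rank = 3 (the number of vectors), the set is linearly independent.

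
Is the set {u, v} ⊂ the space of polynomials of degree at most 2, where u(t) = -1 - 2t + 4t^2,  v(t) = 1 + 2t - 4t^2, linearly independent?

linearly dependent

Take coordinates with respect to the standard basis {1, t, t^2}.
Row-reduce the matrix whose columns are u, v.
The reduction yields 1 nonzero row, so the rank is 1.
Since rank 1 < 2, the set is linearly dependent.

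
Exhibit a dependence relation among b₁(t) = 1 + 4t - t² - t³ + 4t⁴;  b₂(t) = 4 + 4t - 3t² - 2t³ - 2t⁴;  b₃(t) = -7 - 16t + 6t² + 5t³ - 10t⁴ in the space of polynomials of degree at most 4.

3b₁ + b₂ + b₃ = 0

Write each element as a vector in ℝ⁵ using {1, t, …, t⁴}.
Row-reduce the matrix with b₁, b₂, b₃ as columns; the null space gives the coefficients.
One solution (up to scaling) is (3, 1, 1).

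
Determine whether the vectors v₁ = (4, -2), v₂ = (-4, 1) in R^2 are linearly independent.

Form the 2×2 matrix with these as columns; its determinant is -4.
A nonzero determinant means the columns are linearly independent.

linearly independent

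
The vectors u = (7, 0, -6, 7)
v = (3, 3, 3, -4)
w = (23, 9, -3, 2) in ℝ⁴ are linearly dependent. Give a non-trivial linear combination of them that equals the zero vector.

Row-reduce the matrix with u, v, w as columns; the null space gives the coefficients.
A generator of the null space is (2, 3, -1).

2u + 3v - w = 0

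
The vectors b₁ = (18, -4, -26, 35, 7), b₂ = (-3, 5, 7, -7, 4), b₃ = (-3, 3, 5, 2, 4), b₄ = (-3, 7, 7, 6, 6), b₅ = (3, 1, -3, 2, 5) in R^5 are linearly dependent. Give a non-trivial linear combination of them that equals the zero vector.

Solve the homogeneous system with b₁, b₂, b₃, b₄, b₅ as columns by row-reducing the coefficient matrix.
A generator of the null space is (1, 3, 2, -2, -3).

b₁ + 3b₂ + 2b₃ - 2b₄ - 3b₅ = 0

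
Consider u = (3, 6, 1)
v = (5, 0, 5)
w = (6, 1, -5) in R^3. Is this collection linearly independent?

linearly independent

The matrix [u|v|w] has determinant 320.
A nonzero determinant means the columns are linearly independent.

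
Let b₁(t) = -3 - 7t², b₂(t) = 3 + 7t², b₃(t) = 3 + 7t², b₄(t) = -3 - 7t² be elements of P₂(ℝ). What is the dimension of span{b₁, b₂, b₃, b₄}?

1

Use coordinates relative to {1, t, t²}.
Apply Gaussian elimination to the matrix whose rows are b₁, b₂, b₃, b₄.
There is 1 pivot column, so rank = 1.
(With 4 elements in a 3-dimensional space the rank is at most 3.)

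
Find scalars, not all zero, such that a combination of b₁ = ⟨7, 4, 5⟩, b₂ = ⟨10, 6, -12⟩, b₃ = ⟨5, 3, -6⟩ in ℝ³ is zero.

Set up α₁b₁ + … + α₃b₃ = 0 and solve the homogeneous system.
One solution (up to scaling) is (0, 1, -2).

b₂ - 2b₃ = 0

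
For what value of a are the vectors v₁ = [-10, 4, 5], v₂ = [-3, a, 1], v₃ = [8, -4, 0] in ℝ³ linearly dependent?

Place the vectors as rows of a 3×3 matrix; dependence ⇔ determinant zero.
Cofactor expansion gives det = 52 - 40*a.
This vanishes exactly when a = 13/10.

a = 13/10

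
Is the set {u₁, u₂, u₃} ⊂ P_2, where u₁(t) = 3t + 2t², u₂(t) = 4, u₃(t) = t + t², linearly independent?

Write each element as a coordinate vector in ℝ³ using {1, t, t²}.
Form the 3×3 matrix with these as columns; its determinant is -4.
A nonzero determinant means the columns are linearly independent.

linearly independent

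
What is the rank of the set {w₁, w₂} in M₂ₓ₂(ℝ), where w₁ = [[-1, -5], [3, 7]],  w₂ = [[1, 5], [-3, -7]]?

Represent each element by its coordinate vector in ℝ⁴.
Apply Gaussian elimination to the matrix whose rows are w₁, w₂.
There is 1 pivot column, so rank = 1.

1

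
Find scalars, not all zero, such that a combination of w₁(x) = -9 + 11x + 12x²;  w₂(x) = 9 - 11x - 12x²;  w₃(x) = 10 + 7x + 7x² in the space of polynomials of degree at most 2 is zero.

Take coordinates with respect to {1, x, x²}.
Row-reduce the matrix with w₁, w₂, w₃ as columns; the null space gives the coefficients.
A generator of the null space is (1, 1, 0).

w₁ + w₂ = 0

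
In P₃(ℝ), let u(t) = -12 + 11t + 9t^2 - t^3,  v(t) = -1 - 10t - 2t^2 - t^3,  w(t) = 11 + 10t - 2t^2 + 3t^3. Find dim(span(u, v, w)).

3

Use coordinates relative to {1, t, …, t^3}.
Form the matrix with u, v, w as columns and reduce.
There are 3 pivot columns, so rank = 3.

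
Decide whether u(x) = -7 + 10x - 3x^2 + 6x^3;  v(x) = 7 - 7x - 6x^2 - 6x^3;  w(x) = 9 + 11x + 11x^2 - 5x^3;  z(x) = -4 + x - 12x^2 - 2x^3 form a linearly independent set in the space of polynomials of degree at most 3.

Write each element as a coordinate vector in ℝ⁴ using {1, x, …, x^3}.
Place the vectors as rows of a 4×4 matrix and reduce to echelon form.
The reduction yields 4 nonzero rows, so the rank is 4.
Since rank = 4 (the number of vectors), the set is linearly independent.

linearly independent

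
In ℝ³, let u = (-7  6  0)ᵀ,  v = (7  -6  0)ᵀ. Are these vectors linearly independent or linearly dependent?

linearly dependent

Place the vectors as rows of a 2×3 matrix and reduce to echelon form.
The reduction yields 1 nonzero row, so the rank is 1.
Since rank 1 < 2, the set is linearly dependent.
Indeed u + v = 0.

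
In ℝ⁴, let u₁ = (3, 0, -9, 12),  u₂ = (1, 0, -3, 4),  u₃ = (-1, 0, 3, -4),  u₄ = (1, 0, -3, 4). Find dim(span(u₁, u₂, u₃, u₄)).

Row-reduce the 4×4 matrix with these as rows.
There is 1 pivot column, so rank = 1.

1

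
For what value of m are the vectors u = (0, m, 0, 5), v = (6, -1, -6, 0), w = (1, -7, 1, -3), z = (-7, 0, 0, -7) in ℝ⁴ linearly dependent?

m = 43/6

Dependence holds iff the 4×4 matrix [u v w z] is singular.
The determinant works out to 210*m - 1505.
Solving 210*m - 1505 = 0 yields m = 43/6.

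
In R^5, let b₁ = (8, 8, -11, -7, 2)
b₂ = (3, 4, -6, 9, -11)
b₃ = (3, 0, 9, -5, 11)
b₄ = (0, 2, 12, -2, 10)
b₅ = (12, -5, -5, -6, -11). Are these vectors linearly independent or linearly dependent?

linearly independent

The matrix [b₁|b₂|b₃|b₄|b₅] has determinant 81600.
A nonzero determinant means the columns are linearly independent.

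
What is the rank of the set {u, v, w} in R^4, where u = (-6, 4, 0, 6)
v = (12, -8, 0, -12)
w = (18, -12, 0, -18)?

rank 1

Put the 4×3 matrix [u|v|w] into echelon form.
There is 1 pivot column, so rank = 1.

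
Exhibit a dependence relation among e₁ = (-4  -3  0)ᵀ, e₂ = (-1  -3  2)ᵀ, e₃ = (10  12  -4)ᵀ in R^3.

2e₁ + 2e₂ + e₃ = 0

Set up α₁e₁ + … + α₃e₃ = 0 and solve the homogeneous system.
One solution (up to scaling) is (2, 2, 1).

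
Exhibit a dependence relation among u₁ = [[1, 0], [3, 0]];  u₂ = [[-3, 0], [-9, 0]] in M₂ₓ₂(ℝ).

3u₁ + u₂ = 0

Write each element as a vector in ℝ⁴ using {E₁₁, E₁₂, E₂₁, E₂₂}.
Row-reduce the matrix with u₁, u₂ as columns; the null space gives the coefficients.
One solution (up to scaling) is (3, 1).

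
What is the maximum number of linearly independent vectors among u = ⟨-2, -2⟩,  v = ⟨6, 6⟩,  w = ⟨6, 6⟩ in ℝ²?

1

Apply Gaussian elimination to the matrix whose rows are u, v, w.
There is 1 pivot column, so rank = 1.
(With 3 elements in a 2-dimensional space the rank is at most 2.)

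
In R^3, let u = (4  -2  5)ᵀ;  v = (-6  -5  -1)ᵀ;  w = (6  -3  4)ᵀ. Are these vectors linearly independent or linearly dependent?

Form the 3×3 matrix with these as columns; its determinant is 112.
A nonzero determinant means the columns are linearly independent.

linearly independent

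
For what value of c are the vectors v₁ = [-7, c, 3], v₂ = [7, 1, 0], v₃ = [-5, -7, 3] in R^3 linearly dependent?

The set is linearly dependent precisely when det[v₁; v₂; v₃] = 0.
Expanding, det = -21*c - 153.
This vanishes exactly when c = -51/7.

c = -51/7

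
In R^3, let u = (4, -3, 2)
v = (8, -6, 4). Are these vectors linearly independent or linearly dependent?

Place the vectors as rows of a 2×3 matrix and reduce to echelon form.
The reduction yields 1 nonzero row, so the rank is 1.
Since rank 1 < 2, the set is linearly dependent.
Indeed 2u - v = 0.

linearly dependent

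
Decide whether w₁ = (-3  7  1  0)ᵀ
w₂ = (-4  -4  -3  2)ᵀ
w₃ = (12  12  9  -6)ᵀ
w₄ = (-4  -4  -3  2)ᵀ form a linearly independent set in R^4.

linearly dependent

Two of the vectors are equal, giving an immediate dependence.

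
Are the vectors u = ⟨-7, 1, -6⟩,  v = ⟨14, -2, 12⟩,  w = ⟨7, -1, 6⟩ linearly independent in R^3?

One vector is a scalar multiple of another, so the set is dependent.

linearly dependent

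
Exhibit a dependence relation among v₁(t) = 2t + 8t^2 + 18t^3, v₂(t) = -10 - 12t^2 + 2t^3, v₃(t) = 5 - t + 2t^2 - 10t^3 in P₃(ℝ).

v₁ + v₂ + 2v₃ = 0

Take coordinates with respect to {1, t, …, t^3}.
Write the vectors as columns of a matrix and find a nonzero vector in its null space.
One solution (up to scaling) is (1, 1, 2).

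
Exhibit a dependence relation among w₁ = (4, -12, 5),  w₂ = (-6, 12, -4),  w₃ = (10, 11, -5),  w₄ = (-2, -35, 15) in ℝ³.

Row-reduce the matrix with w₁, w₂, w₃, w₄ as columns; the null space gives the coefficients.
The free variable yields coefficients (2, 0, -1, -1) (any nonzero multiple also works).

2w₁ - w₃ - w₄ = 0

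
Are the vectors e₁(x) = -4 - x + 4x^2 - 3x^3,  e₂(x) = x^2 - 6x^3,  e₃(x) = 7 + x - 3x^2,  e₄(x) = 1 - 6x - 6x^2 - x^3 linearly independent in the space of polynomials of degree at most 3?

Write each element as a coordinate vector in ℝ⁴ using {1, x, …, x^3}.
Row-reduce the matrix whose columns are e₁, e₂, e₃, e₄.
The reduction yields 4 nonzero rows, so the rank is 4.
Since rank = 4 (the number of vectors), the set is linearly independent.

linearly independent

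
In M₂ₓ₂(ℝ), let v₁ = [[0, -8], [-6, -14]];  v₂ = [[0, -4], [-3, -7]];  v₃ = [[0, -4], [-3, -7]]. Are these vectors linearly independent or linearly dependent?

linearly dependent

Take coordinates with respect to the standard basis {E₁₁, E₁₂, E₂₁, E₂₂}.
One vector is a scalar multiple of another, so the set is dependent.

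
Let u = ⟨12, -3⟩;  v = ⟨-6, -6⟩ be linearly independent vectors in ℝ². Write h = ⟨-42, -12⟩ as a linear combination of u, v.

h = -2u + 3v

Solve the system with u, v as columns and h as the right-hand side.
Back-substitution yields (c₁, c₂) = (-2, 3).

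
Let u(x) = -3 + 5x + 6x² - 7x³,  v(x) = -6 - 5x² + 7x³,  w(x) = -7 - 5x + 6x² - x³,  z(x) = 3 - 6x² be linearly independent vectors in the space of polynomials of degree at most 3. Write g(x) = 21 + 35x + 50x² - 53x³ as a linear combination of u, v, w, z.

g = 4u - 4v - 3w - 4z

Identify each element with its coordinate vector in ℝ⁴ via {1, x, …, x³}.
Set up the augmented matrix [u | v | w | z | g] and row-reduce.
The system has the unique solution (a₁, …, a₄) = (4, -4, -3, -4).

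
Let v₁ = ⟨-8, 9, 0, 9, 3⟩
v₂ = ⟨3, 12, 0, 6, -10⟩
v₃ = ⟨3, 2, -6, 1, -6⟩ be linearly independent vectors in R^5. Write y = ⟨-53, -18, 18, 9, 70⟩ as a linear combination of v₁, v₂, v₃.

y = 4v₁ - 4v₂ - 3v₃

Write y = a₁v₁ + … + a₃v₃ and equate components.
The system has the unique solution (a₁, a₂, a₃) = (4, -4, -3).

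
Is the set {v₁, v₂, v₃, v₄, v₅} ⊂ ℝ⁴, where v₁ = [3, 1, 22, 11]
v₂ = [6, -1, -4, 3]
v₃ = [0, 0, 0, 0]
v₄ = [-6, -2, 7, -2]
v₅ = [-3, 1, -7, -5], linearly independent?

linearly dependent

There are 5 vectors in a 4-dimensional space, so they cannot be linearly independent.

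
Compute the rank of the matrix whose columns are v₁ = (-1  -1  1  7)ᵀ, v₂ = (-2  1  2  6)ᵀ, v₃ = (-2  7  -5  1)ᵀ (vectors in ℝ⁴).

rank 3

Row-reduce the 3×4 matrix with these as rows.
The echelon form has 3 nonzero rows, so the rank is 3.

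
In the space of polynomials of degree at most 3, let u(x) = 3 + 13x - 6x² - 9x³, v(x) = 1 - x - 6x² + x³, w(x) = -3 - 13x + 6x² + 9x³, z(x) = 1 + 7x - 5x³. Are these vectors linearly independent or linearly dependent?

Take coordinates with respect to the standard basis {1, x, …, x³}.
Row-reduce the matrix whose columns are u, v, w, z.
The reduction yields 2 nonzero rows, so the rank is 2.
Since rank 2 < 4, the set is linearly dependent.

linearly dependent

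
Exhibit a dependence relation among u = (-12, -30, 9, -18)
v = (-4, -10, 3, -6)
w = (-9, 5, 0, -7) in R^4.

u - 3v = 0

Solve the homogeneous system with u, v, w as columns by row-reducing the coefficient matrix.
A generator of the null space is (1, -3, 0).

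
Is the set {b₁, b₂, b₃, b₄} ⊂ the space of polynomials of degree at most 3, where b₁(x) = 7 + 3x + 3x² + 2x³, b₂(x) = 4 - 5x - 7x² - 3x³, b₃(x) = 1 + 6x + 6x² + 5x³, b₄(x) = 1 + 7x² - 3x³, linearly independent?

Take coordinates with respect to the standard basis {1, x, …, x³}.
Form the 4×4 matrix with these as columns; its determinant is 192.
A nonzero determinant means the columns are linearly independent.

linearly independent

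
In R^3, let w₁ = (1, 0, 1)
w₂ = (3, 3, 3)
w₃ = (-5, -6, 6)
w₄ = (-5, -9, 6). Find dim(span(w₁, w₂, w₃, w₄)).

Apply Gaussian elimination to the matrix whose rows are w₁, w₂, w₃, w₄.
The echelon form has 3 nonzero rows, so the rank is 3.
(With 4 elements in a 3-dimensional space the rank is at most 3.)

3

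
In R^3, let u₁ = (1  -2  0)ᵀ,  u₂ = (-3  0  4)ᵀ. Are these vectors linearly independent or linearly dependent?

linearly independent

Row-reduce the matrix whose columns are u₁, u₂.
The reduction yields 2 nonzero rows, so the rank is 2.
Since rank = 2 (the number of vectors), the set is linearly independent.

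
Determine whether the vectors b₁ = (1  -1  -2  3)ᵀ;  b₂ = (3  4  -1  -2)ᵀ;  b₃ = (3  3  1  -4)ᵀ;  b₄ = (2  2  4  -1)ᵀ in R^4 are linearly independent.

linearly independent

Form the 4×4 matrix with these as columns; its determinant is 115.
A nonzero determinant means the columns are linearly independent.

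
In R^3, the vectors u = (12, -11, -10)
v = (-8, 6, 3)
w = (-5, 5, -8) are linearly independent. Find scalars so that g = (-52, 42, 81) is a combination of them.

Since u, v, w are independent, the coefficients expressing g are uniquely determined by a linear system.
The system has the unique solution (a₁, a₂, a₃) = (-4, 3, -4).

g = -4u + 3v - 4w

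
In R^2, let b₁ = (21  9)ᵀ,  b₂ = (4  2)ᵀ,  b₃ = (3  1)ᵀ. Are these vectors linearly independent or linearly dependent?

linearly dependent

There are 3 vectors in a 2-dimensional space, so they cannot be linearly independent.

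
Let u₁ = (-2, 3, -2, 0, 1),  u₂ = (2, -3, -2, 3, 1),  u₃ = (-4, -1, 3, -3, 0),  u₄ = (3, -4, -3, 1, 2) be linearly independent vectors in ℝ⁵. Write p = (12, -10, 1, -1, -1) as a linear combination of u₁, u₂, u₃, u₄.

p = -3u₁ - 2u₂ - u₃ + 2u₄

Since u₁, u₂, u₃, u₄ are independent, the coefficients expressing p are uniquely determined by a linear system.
The system has the unique solution (a₁, …, a₄) = (-3, -2, -1, 2).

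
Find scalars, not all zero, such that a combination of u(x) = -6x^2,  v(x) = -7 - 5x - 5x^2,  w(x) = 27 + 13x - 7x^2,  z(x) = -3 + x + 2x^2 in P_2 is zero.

Pass to coordinate vectors relative to the basis {1, x, x^2}.
Row-reduce the matrix with u, v, w, z as columns; the null space gives the coefficients.
The free variable yields coefficients (3, -3, -1, -2) (any nonzero multiple also works).

3u - 3v - w - 2z = 0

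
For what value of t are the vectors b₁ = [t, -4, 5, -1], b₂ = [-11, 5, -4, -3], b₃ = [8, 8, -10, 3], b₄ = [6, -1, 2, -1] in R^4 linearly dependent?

t = 13/6

The vectors are dependent exactly when the determinant of the matrix with rows b₁, b₂, b₃, b₄ vanishes.
Cofactor expansion gives det = 39 - 18*t.
Solving 39 - 18*t = 0 yields t = 13/6.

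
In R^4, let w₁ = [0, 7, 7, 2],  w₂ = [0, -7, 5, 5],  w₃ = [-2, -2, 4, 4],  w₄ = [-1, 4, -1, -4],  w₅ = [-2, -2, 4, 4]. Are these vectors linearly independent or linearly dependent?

linearly dependent

There are 5 vectors in a 4-dimensional space, so they cannot be linearly independent.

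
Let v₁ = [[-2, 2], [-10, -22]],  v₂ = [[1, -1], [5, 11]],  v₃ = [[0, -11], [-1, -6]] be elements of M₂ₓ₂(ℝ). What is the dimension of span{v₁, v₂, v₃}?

Pass to coordinate vectors with respect to the basis {E₁₁, E₁₂, E₂₁, E₂₂}.
Put the 4×3 matrix [v₁|v₂|v₃] into echelon form.
There are 2 pivot columns, so rank = 2.

dim = 2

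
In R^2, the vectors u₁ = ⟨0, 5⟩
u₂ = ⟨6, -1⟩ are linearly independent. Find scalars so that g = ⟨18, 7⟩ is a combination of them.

g = 2u₁ + 3u₂

Solve the system with u₁, u₂ as columns and g as the right-hand side.
Row-reducing the augmented matrix gives the unique coefficients (a₁, a₂) = (2, 3).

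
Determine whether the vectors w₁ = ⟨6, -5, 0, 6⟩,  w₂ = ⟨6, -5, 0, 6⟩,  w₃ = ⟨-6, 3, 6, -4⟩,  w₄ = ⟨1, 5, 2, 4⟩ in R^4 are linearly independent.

linearly dependent

Two of the vectors are equal, giving an immediate dependence.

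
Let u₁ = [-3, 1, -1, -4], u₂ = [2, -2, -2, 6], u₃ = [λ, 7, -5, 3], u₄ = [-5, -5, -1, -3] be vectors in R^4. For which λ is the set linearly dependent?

λ = 2

The vectors are dependent exactly when the determinant of the matrix with rows u₁, u₂, u₃, u₄ vanishes.
Cofactor expansion gives det = 80*λ - 160.
This vanishes exactly when λ = 2.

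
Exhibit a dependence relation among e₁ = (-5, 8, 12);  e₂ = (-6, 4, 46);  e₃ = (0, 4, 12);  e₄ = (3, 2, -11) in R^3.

Row-reduce the matrix with e₁, e₂, e₃, e₄ as columns; the null space gives the coefficients.
A generator of the null space is (0, 1, -2, 2).

e₂ - 2e₃ + 2e₄ = 0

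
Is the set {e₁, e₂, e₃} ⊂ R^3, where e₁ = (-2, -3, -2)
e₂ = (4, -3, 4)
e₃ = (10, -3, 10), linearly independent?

The matrix [e₁|e₂|e₃] has determinant 0.
A zero determinant means the columns are linearly dependent.
Indeed e₁ - 2e₂ + e₃ = 0.

linearly dependent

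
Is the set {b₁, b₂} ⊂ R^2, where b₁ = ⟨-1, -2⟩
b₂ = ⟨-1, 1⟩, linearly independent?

linearly independent

Row-reduce the matrix whose columns are b₁, b₂.
The reduction yields 2 nonzero rows, so the rank is 2.
Since rank = 2 (the number of vectors), the set is linearly independent.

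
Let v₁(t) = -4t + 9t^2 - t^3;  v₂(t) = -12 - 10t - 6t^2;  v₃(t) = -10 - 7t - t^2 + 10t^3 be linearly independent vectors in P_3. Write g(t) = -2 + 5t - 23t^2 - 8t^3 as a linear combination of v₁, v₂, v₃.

Take coordinate vectors relative to {1, t, …, t^3}.
Solve the system with v₁, v₂, v₃ as columns and g as the right-hand side.
Row-reducing the augmented matrix gives the unique coefficients (a₁, a₂, a₃) = (-2, 1, -1).

g = -2v₁ + v₂ - v₃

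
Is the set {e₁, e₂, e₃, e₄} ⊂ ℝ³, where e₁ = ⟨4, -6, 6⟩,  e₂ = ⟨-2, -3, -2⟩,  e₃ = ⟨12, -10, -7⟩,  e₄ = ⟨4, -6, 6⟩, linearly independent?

linearly dependent

There are 4 vectors in a 3-dimensional space, so they cannot be linearly independent.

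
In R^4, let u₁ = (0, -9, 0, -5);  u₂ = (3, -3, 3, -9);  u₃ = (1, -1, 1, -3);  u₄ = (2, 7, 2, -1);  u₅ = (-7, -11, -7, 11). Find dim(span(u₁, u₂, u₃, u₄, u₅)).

2

Form the matrix with u₁, u₂, u₃, u₄, u₅ as columns and reduce.
There are 2 pivot columns, so rank = 2.
(With 5 elements in a 4-dimensional space the rank is at most 4.)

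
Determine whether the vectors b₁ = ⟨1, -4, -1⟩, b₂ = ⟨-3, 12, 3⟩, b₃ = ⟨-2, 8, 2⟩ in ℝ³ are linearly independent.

linearly dependent

The matrix [b₁|b₂|b₃] has determinant 0.
A zero determinant means the columns are linearly dependent.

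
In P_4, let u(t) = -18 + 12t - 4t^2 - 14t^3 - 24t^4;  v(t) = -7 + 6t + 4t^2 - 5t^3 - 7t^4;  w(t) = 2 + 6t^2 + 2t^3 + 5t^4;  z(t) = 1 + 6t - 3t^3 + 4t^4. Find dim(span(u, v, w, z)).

Represent each element by its coordinate vector in ℝ⁵.
Form the matrix with u, v, w, z as columns and reduce.
There are 3 pivot columns, so rank = 3.

dim = 3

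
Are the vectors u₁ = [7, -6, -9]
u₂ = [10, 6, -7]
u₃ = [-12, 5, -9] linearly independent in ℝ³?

Place the vectors as rows of a 3×3 matrix and reduce to echelon form.
The reduction yields 3 nonzero rows, so the rank is 3.
Since rank = 3 (the number of vectors), the set is linearly independent.

linearly independent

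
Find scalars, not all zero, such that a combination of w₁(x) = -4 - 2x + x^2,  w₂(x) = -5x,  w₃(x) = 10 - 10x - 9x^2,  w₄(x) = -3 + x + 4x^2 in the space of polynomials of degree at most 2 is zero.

w₁ - 2w₂ + w₃ + 2w₄ = 0

Pass to coordinate vectors relative to the basis {1, x, x^2}.
Set up α₁w₁ + … + α₄w₄ = 0 and solve the homogeneous system.
A generator of the null space is (1, -2, 1, 2).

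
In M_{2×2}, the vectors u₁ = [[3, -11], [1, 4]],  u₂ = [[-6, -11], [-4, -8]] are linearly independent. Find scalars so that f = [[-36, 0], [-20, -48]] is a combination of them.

Take coordinate vectors relative to {E₁₁, E₁₂, E₂₁, E₂₂}.
Since u₁, u₂ are independent, the coefficients expressing f are uniquely determined by a linear system.
The system has the unique solution (α₁, α₂) = (-4, 4).

f = -4u₁ + 4u₂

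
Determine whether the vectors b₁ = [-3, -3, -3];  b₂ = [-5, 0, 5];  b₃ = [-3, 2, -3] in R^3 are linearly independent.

Place the vectors as rows of a 3×3 matrix and reduce to echelon form.
The reduction yields 3 nonzero rows, so the rank is 3.
Since rank = 3 (the number of vectors), the set is linearly independent.

linearly independent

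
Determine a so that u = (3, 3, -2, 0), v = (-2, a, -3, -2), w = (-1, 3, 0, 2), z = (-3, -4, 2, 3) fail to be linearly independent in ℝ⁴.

a = 29

Dependence holds iff the 4×4 matrix [u v w z] is singular.
The determinant works out to 174 - 6*a.
Setting this to zero gives a = 29.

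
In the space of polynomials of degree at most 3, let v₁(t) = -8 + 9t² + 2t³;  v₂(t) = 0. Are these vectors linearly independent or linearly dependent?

Write each element as a coordinate vector in ℝ⁴ using {1, t, …, t³}.
One of the vectors is the zero vector, so the set is linearly dependent.

linearly dependent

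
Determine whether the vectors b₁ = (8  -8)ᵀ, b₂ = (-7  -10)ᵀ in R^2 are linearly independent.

Place the vectors as rows of a 2×2 matrix and reduce to echelon form.
The reduction yields 2 nonzero rows, so the rank is 2.
Since rank = 2 (the number of vectors), the set is linearly independent.

linearly independent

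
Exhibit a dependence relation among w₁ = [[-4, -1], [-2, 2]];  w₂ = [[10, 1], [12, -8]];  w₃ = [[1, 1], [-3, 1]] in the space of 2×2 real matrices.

3w₁ + w₂ + 2w₃ = 0

Pass to coordinate vectors relative to the basis {E₁₁, E₁₂, E₂₁, E₂₂}.
Write the vectors as columns of a matrix and find a nonzero vector in its null space.
A generator of the null space is (3, 1, 2).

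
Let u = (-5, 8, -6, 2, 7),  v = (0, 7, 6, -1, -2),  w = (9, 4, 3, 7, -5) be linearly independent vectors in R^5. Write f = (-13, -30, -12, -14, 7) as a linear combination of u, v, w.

f = -u - 2v - 2w

Solve the system with u, v, w as columns and f as the right-hand side.
The system has the unique solution (c₁, c₂, c₃) = (-1, -2, -2).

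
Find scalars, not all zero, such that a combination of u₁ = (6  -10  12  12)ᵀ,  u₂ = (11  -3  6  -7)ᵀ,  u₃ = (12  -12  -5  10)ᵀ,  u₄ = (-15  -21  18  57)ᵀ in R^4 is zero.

Row-reduce the matrix with u₁, u₂, u₃, u₄ as columns; the null space gives the coefficients.
The free variable yields coefficients (3, -3, 0, -1) (any nonzero multiple also works).

3u₁ - 3u₂ - u₄ = 0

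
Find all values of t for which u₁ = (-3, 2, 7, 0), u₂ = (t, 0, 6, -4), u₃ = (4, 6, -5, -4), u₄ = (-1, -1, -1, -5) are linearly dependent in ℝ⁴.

The set is linearly dependent precisely when det[u₁; u₂; u₃; u₄] = 0.
Cofactor expansion gives det = -280*t - 1160.
Solving -280*t - 1160 = 0 yields t = -29/7.

t = -29/7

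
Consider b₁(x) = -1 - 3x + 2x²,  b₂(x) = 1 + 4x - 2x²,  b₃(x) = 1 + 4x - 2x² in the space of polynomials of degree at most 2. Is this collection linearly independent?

linearly dependent

Write each element as a coordinate vector in ℝ³ using {1, x, x²}.
Two of the vectors are equal, giving an immediate dependence.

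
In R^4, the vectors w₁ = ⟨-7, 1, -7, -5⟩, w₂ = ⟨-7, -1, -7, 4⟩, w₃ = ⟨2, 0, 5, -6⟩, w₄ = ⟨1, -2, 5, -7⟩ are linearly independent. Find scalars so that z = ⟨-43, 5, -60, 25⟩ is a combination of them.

z = 3w₁ + 2w₂ - 3w₃ - 2w₄

Write z = a₁w₁ + … + a₄w₄ and equate components.
The system has the unique solution (a₁, …, a₄) = (3, 2, -3, -2).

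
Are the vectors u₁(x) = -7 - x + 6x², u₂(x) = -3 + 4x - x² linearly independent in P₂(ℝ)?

Take coordinates with respect to the standard basis {1, x, x²}.
Row-reduce the matrix whose columns are u₁, u₂.
The reduction yields 2 nonzero rows, so the rank is 2.
Since rank = 2 (the number of vectors), the set is linearly independent.

linearly independent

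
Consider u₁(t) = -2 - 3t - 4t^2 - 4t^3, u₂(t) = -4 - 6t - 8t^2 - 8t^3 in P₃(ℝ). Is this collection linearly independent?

Take coordinates with respect to the standard basis {1, t, …, t^3}.
Row-reduce the matrix whose columns are u₁, u₂.
The reduction yields 1 nonzero row, so the rank is 1.
Since rank 1 < 2, the set is linearly dependent.
Indeed 2u₁ - u₂ = 0.

linearly dependent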